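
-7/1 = -7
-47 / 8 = -5.88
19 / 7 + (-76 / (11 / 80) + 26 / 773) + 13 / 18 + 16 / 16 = -587390627 / 1071378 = -548.26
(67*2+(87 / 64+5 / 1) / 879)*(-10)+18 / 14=-263601733 / 196896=-1338.79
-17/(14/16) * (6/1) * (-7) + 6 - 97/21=17165/21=817.38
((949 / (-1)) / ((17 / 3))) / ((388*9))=-0.05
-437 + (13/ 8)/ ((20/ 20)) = -3483/ 8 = -435.38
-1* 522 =-522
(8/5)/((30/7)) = 28/75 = 0.37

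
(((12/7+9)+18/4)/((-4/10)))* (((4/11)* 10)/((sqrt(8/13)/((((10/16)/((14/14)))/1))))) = -26625* sqrt(26)/1232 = -110.20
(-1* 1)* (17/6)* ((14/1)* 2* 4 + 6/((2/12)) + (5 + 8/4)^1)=-2635/6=-439.17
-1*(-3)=3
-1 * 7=-7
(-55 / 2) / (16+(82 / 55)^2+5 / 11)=-166375 / 112998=-1.47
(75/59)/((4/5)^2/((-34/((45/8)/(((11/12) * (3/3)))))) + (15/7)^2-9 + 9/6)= -2290750/5448827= -0.42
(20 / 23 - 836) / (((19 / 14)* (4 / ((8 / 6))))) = -268912 / 1311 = -205.12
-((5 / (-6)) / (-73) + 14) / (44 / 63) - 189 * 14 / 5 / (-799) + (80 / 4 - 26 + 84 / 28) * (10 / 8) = -594105261 / 25663880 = -23.15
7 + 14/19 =7.74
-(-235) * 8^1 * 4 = 7520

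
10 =10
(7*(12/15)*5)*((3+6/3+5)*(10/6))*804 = 375200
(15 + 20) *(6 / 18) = 35 / 3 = 11.67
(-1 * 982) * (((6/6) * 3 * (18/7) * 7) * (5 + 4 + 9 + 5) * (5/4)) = -1524555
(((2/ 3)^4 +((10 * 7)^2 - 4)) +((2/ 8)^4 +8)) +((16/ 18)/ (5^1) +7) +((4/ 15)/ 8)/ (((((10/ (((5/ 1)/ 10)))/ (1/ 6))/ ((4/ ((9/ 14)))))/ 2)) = 4911.38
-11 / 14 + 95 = 1319 / 14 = 94.21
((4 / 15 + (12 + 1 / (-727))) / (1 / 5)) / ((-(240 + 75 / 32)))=-4280096 / 16913655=-0.25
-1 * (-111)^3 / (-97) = -1367631 / 97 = -14099.29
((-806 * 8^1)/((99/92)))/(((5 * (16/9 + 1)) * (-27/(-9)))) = -593216/4125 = -143.81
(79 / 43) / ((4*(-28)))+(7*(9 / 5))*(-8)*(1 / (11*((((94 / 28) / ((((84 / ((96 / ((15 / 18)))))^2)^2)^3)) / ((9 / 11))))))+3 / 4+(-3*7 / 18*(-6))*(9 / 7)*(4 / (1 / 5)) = 35699095536442933950075991 / 197578448518399930662912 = 180.68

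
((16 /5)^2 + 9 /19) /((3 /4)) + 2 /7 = 145342 /9975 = 14.57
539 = 539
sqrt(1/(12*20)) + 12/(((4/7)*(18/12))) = sqrt(15)/60 + 14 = 14.06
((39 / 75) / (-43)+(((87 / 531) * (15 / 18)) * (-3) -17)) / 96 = -6629827 / 36532800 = -0.18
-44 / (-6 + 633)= -4 / 57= -0.07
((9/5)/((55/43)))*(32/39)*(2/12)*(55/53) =688/3445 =0.20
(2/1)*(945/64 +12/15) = 4981/160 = 31.13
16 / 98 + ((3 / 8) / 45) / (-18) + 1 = 123071 / 105840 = 1.16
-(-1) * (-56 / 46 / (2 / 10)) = -140 / 23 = -6.09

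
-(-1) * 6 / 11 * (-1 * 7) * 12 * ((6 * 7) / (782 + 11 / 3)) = -63504 / 25927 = -2.45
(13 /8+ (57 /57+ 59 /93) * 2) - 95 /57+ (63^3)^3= 11631557732699246713 /744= 15633814156853826.23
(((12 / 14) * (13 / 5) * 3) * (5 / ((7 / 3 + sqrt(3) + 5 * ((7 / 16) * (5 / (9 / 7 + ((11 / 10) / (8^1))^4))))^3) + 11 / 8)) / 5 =443569395699603125245085065075118678471791978668013387556602623 / 240458460223384704554868414637069220212377691806348925927445300 - 38099283141803590010008503403460721134434978943547569258691 * sqrt(3) / 24045846022338470455486841463706922021237769180634892592744530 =1.84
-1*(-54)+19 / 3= 181 / 3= 60.33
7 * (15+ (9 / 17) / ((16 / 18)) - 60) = -42273 / 136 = -310.83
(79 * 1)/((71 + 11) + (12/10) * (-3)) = 395/392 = 1.01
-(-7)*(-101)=-707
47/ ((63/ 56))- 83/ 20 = 6773/ 180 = 37.63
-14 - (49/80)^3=-7285649/512000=-14.23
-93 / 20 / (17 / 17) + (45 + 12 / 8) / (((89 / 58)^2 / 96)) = 299601267 / 158420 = 1891.18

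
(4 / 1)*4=16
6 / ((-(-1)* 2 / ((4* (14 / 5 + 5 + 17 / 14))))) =3786 / 35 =108.17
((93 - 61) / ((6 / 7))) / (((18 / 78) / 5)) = 7280 / 9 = 808.89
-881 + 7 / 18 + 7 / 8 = -63341 / 72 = -879.74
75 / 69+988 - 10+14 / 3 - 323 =45592 / 69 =660.75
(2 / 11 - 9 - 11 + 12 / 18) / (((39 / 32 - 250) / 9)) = 60672 / 87571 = 0.69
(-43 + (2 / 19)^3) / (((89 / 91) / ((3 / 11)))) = -80515617 / 6714961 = -11.99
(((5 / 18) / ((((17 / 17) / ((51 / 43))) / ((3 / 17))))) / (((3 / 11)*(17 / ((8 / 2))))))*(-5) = -550 / 2193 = -0.25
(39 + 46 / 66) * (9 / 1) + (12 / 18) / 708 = 4173671 / 11682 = 357.27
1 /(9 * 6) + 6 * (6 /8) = 122 /27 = 4.52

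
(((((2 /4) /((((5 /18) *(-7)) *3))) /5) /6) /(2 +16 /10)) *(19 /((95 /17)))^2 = -289 /31500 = -0.01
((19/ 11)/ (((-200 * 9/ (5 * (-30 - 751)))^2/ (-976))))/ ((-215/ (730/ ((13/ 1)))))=4691542757/ 2263950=2072.28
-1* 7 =-7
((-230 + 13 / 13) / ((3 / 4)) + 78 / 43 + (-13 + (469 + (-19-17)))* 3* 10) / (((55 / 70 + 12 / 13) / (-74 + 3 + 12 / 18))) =-60915018892 / 120357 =-506119.45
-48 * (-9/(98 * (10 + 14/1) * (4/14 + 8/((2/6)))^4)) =441/835210000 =0.00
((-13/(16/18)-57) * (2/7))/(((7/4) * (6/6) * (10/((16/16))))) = -573/490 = -1.17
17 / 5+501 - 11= 2467 / 5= 493.40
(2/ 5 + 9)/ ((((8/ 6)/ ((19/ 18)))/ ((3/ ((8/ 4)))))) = 893/ 80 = 11.16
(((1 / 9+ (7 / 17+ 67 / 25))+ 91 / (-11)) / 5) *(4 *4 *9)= -3413024 / 23375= -146.01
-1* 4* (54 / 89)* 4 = -864 / 89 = -9.71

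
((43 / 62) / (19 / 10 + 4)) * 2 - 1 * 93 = -169667 / 1829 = -92.76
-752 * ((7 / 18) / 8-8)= 53815 / 9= 5979.44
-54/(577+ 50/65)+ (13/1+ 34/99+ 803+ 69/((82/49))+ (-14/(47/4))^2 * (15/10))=115782937688273/134692224282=859.61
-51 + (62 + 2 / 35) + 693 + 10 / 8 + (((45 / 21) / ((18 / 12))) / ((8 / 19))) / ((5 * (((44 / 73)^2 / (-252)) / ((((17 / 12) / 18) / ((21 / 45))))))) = 625.92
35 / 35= 1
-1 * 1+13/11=0.18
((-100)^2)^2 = 100000000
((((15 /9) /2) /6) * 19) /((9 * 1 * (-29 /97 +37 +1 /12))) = 9215 /1156059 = 0.01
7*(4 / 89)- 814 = -72418 / 89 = -813.69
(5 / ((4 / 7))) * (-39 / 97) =-1365 / 388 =-3.52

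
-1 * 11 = -11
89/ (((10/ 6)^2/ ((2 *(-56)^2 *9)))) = 45214848/ 25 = 1808593.92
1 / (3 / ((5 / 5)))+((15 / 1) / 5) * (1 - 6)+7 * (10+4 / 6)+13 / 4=253 / 4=63.25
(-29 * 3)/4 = -87/4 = -21.75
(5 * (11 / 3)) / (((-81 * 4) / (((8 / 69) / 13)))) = -0.00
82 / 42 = 41 / 21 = 1.95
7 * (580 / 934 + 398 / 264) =918491 / 61644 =14.90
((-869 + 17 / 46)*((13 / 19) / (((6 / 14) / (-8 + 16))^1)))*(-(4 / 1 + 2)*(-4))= -6123936 / 23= -266258.09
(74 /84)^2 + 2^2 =8425 /1764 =4.78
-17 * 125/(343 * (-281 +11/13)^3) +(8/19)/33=44186771086049/3463061710040856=0.01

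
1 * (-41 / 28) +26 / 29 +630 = 511099 / 812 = 629.43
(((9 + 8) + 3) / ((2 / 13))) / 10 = 13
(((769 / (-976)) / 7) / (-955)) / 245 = 769 / 1598517200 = 0.00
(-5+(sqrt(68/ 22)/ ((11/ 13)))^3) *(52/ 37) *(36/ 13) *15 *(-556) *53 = 318254400/ 37 - 4754593434240 *sqrt(374)/ 5958887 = -6829173.22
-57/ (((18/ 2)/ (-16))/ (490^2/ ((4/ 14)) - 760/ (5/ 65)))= 252462880/ 3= 84154293.33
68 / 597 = 0.11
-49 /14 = -3.50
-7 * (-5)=35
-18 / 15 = -6 / 5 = -1.20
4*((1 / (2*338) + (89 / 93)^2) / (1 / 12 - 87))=-21452980 / 508177761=-0.04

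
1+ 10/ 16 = 1.62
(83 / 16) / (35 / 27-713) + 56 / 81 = 17036015 / 24903936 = 0.68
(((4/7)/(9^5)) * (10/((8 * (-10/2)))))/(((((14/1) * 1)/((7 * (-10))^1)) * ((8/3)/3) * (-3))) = -5/1102248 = -0.00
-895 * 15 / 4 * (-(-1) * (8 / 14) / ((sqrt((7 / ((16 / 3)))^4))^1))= -1145600 / 1029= -1113.31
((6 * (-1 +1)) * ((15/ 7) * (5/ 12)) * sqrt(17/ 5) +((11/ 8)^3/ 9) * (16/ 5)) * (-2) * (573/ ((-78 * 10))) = 254221/ 187200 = 1.36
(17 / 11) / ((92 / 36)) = 153 / 253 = 0.60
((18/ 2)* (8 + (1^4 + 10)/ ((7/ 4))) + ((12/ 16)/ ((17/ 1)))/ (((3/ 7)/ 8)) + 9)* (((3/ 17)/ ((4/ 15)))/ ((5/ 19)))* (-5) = -14080995/ 8092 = -1740.11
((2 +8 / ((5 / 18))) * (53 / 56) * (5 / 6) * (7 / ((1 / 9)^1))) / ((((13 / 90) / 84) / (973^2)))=10953308973915 / 13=842562228762.69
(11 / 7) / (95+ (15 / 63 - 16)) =33 / 1664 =0.02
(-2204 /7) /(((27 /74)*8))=-20387 /189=-107.87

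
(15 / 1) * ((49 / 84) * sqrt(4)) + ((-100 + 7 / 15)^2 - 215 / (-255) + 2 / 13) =987079183 / 99450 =9925.38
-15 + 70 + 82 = 137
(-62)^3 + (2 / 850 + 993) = -100867374 / 425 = -237335.00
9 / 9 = 1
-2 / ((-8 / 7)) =7 / 4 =1.75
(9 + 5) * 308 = 4312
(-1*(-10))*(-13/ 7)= -130/ 7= -18.57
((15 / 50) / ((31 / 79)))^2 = 56169 / 96100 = 0.58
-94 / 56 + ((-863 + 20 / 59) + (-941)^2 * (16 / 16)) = 1461386723 / 1652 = 884616.66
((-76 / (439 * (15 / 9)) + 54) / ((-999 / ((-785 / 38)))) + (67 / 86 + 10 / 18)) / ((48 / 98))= 3185110495 / 636985488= 5.00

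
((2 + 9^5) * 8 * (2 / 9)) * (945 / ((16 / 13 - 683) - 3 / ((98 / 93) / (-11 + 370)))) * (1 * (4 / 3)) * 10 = -1685173817600 / 2170667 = -776339.17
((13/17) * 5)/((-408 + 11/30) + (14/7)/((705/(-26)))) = -0.01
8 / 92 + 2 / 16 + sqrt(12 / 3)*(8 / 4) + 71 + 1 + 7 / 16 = 28207 / 368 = 76.65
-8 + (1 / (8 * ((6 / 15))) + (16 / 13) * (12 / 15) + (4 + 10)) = 7589 / 1040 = 7.30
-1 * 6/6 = -1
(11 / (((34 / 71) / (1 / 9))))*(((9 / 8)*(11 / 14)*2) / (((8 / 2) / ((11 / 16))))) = 94501 / 121856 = 0.78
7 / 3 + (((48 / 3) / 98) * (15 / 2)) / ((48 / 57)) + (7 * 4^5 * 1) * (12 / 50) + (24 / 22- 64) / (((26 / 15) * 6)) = 3611530697 / 2102100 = 1718.06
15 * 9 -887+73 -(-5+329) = -1003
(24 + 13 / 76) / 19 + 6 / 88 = 10645 / 7942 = 1.34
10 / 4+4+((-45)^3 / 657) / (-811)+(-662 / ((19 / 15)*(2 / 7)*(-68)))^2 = 72171163845923 / 98825436592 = 730.29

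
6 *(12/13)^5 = 1492992/371293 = 4.02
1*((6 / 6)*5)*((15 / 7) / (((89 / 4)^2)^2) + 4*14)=122974811560 / 439195687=280.00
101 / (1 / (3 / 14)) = 303 / 14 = 21.64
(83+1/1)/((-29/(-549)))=46116/29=1590.21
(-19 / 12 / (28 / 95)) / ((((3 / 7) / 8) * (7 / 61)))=-110105 / 126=-873.85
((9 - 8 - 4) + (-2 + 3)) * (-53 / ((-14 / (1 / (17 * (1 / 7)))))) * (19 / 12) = -1007 / 204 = -4.94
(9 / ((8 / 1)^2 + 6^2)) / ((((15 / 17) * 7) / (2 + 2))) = 51 / 875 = 0.06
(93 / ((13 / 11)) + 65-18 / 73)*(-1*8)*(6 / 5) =-1306848 / 949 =-1377.08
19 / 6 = 3.17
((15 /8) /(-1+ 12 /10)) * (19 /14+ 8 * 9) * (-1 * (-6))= 231075 /56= 4126.34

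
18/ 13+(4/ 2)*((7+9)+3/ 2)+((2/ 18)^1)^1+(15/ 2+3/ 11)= 113947/ 2574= 44.27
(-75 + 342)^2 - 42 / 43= 3065385 / 43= 71288.02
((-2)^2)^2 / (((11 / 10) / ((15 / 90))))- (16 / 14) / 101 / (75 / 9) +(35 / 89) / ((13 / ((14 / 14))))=1655496281 / 674849175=2.45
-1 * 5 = -5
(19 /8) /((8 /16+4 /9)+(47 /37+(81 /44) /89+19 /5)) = 30970665 /78703294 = 0.39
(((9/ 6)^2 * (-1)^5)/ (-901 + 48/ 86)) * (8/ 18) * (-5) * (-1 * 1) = 215/ 38719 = 0.01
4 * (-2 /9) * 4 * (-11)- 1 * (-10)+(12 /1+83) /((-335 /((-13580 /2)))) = 1190704 /603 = 1974.63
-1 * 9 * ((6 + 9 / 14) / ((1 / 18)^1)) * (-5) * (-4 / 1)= -150660 / 7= -21522.86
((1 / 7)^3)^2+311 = 36588840 / 117649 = 311.00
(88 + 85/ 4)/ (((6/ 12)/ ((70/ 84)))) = 2185/ 12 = 182.08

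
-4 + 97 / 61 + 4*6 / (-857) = -127443 / 52277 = -2.44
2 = 2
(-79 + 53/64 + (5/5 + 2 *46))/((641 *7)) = 949/287168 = 0.00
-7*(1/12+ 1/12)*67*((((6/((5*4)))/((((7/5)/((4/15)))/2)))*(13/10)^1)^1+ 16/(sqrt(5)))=-3752*sqrt(5)/15 - 871/75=-570.93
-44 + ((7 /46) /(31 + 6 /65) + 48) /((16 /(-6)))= -46112501 /743728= -62.00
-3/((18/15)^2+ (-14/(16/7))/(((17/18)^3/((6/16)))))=982600/421377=2.33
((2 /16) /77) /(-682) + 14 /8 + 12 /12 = 2.75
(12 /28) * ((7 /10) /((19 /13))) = 39 /190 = 0.21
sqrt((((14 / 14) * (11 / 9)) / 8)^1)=sqrt(22) / 12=0.39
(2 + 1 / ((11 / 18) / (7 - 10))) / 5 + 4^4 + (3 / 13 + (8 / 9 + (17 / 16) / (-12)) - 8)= 102321359 / 411840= 248.45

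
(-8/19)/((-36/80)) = 160/171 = 0.94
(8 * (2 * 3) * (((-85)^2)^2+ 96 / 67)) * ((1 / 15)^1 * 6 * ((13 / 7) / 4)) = 1091201894952 / 2345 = 465331298.49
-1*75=-75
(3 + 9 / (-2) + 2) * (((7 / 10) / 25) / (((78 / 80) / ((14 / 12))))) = 49 / 2925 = 0.02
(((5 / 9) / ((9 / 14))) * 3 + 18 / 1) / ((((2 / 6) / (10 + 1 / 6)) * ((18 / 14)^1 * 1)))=118706 / 243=488.50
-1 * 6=-6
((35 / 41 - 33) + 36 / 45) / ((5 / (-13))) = 83538 / 1025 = 81.50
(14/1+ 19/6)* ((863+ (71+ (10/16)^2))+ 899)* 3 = 12085711/128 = 94419.62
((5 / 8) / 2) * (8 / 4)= 5 / 8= 0.62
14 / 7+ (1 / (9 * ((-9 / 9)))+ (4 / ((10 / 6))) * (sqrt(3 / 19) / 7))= 12 * sqrt(57) / 665+ 17 / 9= 2.03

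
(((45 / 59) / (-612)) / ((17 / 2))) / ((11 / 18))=-45 / 187561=-0.00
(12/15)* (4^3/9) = 256/45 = 5.69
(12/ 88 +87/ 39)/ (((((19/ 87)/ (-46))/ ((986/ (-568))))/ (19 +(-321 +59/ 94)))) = -14024970981/ 53768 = -260842.34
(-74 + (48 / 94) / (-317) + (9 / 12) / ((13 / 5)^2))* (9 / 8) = -6697857375 / 80573792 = -83.13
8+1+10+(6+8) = 33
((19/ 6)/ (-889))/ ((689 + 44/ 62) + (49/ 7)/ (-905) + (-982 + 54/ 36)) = 533045/ 43516582893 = 0.00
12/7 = 1.71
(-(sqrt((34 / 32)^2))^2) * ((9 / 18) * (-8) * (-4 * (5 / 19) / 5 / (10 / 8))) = -289 / 380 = -0.76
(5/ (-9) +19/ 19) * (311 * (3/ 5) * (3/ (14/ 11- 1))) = 13684/ 15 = 912.27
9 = 9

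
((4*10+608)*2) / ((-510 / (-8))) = 1728 / 85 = 20.33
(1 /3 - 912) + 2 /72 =-32819 /36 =-911.64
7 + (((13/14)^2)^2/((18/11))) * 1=5154587/691488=7.45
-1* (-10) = 10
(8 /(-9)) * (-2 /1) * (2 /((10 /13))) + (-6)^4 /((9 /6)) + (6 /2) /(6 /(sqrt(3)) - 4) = 38953 /45 - 3 * sqrt(3) /2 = 863.02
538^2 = 289444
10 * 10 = 100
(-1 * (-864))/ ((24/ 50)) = 1800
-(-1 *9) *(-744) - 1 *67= -6763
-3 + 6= 3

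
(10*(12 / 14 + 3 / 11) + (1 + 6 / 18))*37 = 467.39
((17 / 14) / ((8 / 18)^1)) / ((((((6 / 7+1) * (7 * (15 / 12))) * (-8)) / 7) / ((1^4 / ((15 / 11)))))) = -561 / 5200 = -0.11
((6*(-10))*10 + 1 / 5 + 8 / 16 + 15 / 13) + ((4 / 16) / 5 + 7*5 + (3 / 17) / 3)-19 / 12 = -748687 / 1326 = -564.62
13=13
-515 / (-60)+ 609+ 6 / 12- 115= 6037 / 12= 503.08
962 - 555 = 407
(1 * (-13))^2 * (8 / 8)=169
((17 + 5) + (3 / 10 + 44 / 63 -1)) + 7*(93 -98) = -8191 / 630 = -13.00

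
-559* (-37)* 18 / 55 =372294 / 55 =6768.98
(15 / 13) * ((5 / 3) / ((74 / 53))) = 1325 / 962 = 1.38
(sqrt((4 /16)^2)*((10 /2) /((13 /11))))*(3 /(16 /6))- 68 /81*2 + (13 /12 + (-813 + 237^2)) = 1865295799 /33696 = 55356.59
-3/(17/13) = -39/17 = -2.29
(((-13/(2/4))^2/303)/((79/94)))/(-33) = -63544/789921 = -0.08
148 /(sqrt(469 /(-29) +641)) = 37*sqrt(131370) /2265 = 5.92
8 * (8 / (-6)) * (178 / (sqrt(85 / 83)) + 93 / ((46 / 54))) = -5696 * sqrt(7055) / 255 - 26784 / 23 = -3040.72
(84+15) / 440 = 9 / 40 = 0.22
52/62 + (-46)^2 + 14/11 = 722276/341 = 2118.11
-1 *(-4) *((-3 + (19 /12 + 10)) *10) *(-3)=-1030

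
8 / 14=0.57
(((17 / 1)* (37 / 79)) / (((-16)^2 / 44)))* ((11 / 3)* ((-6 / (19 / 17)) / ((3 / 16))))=-1293853 / 9006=-143.67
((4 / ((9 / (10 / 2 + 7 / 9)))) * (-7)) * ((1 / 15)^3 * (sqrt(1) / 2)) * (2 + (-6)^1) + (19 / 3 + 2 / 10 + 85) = 25025837 / 273375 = 91.54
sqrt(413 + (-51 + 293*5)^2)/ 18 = sqrt(24689)/ 2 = 78.56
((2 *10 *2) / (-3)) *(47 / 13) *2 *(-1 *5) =18800 / 39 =482.05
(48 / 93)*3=48 / 31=1.55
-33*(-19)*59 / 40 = 36993 / 40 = 924.82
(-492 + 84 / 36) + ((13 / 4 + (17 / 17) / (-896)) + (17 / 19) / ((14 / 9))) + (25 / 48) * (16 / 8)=-8253251 / 17024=-484.80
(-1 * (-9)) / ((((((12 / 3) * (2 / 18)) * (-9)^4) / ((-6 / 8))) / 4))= -1 / 108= -0.01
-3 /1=-3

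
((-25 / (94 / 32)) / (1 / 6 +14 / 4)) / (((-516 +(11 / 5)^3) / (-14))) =-2100000 / 32658373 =-0.06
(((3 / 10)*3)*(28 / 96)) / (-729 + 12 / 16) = -7 / 19420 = -0.00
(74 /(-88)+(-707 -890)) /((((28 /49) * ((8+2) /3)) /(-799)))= 235929519 /352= 670254.32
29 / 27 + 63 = 1730 / 27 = 64.07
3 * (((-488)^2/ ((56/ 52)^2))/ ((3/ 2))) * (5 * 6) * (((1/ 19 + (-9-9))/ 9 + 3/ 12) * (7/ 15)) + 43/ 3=-12003452555/ 1197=-10027947.00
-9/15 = -3/5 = -0.60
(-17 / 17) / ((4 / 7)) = -7 / 4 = -1.75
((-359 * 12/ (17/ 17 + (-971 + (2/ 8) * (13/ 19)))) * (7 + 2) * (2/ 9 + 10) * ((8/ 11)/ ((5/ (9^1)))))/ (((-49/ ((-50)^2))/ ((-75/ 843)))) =9036460800000/ 3721196171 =2428.38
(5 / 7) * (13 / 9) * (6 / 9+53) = 1495 / 27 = 55.37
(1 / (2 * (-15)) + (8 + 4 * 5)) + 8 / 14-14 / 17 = 98941 / 3570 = 27.71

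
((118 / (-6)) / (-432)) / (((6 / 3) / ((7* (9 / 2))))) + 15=9053 / 576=15.72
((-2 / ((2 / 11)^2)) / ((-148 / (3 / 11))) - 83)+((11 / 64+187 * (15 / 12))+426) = 1366415 / 2368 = 577.03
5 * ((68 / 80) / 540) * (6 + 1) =119 / 2160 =0.06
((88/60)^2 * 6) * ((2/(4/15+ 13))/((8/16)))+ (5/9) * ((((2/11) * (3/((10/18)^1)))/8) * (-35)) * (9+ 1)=-437191/21890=-19.97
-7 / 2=-3.50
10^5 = 100000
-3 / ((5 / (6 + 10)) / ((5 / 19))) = -48 / 19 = -2.53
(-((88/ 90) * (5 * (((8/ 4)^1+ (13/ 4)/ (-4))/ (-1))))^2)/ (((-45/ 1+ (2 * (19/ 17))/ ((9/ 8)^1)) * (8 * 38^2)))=2057/ 30325248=0.00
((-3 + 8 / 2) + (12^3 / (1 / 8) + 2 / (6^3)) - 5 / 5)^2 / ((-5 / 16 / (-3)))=2229028098049 / 1215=1834591027.20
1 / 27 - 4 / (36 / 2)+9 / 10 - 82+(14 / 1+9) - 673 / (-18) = -2821 / 135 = -20.90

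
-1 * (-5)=5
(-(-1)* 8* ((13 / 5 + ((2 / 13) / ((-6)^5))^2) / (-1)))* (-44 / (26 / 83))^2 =-410372.43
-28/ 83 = -0.34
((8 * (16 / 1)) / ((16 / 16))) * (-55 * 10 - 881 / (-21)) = -65030.10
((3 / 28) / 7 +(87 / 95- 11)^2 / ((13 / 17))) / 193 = 3058341623 / 4438170100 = 0.69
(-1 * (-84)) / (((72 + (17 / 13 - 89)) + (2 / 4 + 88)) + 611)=2184 / 17779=0.12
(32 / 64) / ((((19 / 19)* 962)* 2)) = 0.00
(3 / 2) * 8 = 12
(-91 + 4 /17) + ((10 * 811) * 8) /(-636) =-192.78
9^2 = 81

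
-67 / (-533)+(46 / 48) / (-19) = 0.08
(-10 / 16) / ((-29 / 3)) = 15 / 232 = 0.06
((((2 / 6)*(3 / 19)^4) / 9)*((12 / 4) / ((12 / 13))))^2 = 1521 / 271737008656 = 0.00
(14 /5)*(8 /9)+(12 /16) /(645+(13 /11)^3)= 385769701 /154924560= 2.49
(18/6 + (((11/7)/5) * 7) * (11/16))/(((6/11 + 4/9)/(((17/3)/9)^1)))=67507/23520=2.87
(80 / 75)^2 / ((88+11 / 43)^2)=473344 / 3240455625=0.00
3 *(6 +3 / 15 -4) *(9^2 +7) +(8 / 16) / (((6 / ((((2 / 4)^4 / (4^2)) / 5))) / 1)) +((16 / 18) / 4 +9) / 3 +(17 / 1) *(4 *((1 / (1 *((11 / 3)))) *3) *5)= 1310876771 / 1520640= 862.06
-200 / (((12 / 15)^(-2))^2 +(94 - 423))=51200 / 83599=0.61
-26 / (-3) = 26 / 3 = 8.67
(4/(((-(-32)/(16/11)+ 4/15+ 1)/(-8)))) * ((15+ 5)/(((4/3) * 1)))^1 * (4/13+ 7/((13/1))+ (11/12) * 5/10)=-122100/4537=-26.91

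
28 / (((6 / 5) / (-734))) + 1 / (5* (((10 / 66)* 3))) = -1284467 / 75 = -17126.23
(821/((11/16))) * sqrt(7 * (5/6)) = 6568 * sqrt(210)/33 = 2884.22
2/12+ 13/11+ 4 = 5.35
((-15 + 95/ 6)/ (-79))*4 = -10/ 237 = -0.04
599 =599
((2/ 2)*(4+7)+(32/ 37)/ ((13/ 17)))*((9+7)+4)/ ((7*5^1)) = 23340/ 3367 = 6.93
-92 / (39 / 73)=-6716 / 39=-172.21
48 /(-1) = -48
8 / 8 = 1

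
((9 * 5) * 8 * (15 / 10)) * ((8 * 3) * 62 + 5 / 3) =804420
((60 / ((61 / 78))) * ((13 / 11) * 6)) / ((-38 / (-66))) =1095120 / 1159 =944.88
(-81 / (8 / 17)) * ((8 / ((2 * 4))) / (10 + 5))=-459 / 40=-11.48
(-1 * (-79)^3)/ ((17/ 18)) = 8874702/ 17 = 522041.29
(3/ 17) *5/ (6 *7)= 0.02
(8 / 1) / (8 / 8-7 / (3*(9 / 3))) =36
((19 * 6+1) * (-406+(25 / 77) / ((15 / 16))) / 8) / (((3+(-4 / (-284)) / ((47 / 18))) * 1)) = -17980073015 / 9266796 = -1940.27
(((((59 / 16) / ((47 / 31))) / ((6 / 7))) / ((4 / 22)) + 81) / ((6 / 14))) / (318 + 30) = 6102439 / 9421056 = 0.65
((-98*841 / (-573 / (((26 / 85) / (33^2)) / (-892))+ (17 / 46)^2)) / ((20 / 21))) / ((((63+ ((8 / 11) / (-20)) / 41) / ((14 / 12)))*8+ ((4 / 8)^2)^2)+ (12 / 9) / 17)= -6284551841568 / 57105135707755825817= -0.00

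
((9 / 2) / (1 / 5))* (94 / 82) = 2115 / 82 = 25.79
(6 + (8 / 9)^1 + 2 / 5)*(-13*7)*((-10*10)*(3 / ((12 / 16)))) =2387840 / 9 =265315.56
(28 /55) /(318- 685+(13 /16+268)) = -448 /86405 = -0.01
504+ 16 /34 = 8576 /17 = 504.47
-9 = -9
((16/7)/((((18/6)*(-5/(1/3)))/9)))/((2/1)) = -8/35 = -0.23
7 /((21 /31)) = 31 /3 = 10.33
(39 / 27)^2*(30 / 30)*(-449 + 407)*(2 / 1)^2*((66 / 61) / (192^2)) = -13013 / 1264896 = -0.01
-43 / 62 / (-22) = 43 / 1364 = 0.03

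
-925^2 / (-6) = 855625 / 6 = 142604.17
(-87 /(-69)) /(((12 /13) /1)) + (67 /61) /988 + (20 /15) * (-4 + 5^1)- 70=-139932451 /2079246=-67.30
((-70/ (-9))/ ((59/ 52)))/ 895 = 728/ 95049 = 0.01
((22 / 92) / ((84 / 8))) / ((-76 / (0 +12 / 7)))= -11 / 21413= -0.00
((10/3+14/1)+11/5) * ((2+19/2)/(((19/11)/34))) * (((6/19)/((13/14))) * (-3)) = -105856212/23465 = -4511.24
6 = 6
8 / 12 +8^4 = 4096.67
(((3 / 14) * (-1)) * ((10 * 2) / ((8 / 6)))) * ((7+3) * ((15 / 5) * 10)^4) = -182250000 / 7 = -26035714.29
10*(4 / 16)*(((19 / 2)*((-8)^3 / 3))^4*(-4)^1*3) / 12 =-1399311082455040 / 81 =-17275445462407.90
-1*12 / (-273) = 4 / 91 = 0.04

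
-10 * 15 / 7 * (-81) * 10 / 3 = 40500 / 7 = 5785.71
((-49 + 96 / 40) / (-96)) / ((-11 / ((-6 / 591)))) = 233 / 520080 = 0.00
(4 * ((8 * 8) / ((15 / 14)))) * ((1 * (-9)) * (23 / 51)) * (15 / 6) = -41216 / 17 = -2424.47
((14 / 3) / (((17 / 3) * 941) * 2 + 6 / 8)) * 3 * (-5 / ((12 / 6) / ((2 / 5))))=-168 / 127985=-0.00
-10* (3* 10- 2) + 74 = -206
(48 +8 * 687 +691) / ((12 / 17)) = 105995 / 12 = 8832.92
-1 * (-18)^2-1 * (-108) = -216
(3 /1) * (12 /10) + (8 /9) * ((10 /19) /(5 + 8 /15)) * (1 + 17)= 40386 /7885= 5.12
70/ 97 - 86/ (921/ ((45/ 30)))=17319/ 29779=0.58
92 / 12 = 23 / 3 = 7.67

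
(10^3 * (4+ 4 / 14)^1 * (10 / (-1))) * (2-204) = 60600000 / 7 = 8657142.86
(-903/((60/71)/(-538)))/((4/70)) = 40241593/4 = 10060398.25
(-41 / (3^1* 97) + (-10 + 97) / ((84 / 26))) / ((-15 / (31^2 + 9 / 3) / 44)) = -2314492664 / 30555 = -75748.41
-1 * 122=-122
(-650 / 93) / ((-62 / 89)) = 28925 / 2883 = 10.03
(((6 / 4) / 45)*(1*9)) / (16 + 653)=1 / 2230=0.00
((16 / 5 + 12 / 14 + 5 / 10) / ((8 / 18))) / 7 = 2871 / 1960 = 1.46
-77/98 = -0.79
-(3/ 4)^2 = -9/ 16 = -0.56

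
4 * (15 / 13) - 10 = -70 / 13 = -5.38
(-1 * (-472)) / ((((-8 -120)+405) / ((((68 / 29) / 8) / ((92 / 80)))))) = 80240 / 184759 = 0.43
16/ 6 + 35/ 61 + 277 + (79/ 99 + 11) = 1763620/ 6039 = 292.04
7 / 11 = 0.64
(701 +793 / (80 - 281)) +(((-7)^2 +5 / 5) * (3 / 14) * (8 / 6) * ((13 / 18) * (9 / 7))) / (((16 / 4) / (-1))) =13665259 / 19698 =693.74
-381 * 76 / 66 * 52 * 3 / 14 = -376428 / 77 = -4888.68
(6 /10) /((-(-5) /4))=12 /25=0.48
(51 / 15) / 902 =0.00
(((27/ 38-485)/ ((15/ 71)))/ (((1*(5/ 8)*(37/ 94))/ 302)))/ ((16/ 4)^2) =-9273032461/ 52725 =-175875.44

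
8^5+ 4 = 32772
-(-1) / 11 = 1 / 11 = 0.09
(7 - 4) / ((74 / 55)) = 165 / 74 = 2.23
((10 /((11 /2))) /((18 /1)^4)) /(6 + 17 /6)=5 /2550042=0.00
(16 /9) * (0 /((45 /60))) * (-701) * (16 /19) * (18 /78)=0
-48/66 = -8/11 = -0.73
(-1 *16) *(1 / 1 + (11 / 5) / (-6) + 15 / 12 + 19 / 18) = -2116 / 45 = -47.02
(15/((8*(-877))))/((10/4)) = -3/3508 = -0.00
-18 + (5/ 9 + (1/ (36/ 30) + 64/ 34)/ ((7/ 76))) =12895/ 1071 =12.04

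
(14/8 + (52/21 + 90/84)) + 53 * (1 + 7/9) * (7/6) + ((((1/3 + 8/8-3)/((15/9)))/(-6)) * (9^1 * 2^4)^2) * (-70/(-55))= 37536503/8316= 4513.77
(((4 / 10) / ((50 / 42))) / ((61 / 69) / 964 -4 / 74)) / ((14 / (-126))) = 930292776 / 16346875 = 56.91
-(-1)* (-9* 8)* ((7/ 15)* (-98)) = 16464/ 5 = 3292.80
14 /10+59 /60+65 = 4043 /60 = 67.38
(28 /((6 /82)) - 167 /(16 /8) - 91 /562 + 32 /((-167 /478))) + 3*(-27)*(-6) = 97619225 /140781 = 693.41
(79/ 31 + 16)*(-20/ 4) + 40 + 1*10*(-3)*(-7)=157.26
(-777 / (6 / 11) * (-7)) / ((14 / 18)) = 25641 / 2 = 12820.50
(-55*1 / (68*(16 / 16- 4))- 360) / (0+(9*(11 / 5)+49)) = -366925 / 70176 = -5.23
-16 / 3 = -5.33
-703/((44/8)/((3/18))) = -703/33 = -21.30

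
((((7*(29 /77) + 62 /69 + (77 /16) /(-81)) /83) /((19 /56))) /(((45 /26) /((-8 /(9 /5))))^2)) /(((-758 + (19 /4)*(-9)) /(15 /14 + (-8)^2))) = -44914643820800 /679147661772063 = -0.07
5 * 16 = 80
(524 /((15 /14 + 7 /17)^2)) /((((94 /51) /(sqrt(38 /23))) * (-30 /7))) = -883023316 * sqrt(874) /673511645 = -38.76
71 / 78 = 0.91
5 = 5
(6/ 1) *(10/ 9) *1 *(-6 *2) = -80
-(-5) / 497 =5 / 497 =0.01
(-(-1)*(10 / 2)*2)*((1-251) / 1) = -2500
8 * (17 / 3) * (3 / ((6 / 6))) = 136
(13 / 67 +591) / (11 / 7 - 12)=-277270 / 4891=-56.69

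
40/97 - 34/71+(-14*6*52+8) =-30027778/6887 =-4360.07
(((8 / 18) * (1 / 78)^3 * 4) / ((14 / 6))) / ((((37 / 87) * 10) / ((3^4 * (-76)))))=-6612 / 2845115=-0.00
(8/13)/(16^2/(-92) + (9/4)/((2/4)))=368/1027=0.36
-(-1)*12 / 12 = 1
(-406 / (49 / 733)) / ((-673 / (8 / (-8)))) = -42514 / 4711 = -9.02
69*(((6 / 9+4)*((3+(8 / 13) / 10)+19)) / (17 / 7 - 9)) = -70266 / 65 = -1081.02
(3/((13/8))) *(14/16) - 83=-1058/13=-81.38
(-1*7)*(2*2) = -28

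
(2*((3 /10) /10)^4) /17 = 81 /850000000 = 0.00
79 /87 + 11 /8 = 2.28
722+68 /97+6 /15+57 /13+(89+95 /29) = 149889293 /182845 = 819.76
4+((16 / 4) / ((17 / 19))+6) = 246 / 17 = 14.47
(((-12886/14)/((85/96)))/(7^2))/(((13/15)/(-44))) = 4802688/4459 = 1077.08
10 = 10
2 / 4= 1 / 2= 0.50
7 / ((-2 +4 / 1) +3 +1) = 7 / 6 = 1.17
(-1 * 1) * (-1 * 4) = 4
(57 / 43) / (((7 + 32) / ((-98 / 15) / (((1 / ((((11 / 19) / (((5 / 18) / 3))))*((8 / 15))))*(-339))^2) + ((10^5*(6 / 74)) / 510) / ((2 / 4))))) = 288094834232224 / 266577176003125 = 1.08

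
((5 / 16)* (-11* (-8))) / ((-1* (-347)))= 0.08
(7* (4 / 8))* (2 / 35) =1 / 5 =0.20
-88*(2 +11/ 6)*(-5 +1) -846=1510/ 3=503.33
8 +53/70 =613/70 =8.76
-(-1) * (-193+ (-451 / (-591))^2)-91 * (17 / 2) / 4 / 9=-66411131 / 310472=-213.90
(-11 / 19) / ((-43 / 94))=1034 / 817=1.27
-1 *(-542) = 542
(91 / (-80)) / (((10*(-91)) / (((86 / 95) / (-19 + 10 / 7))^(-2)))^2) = -149143679708805 / 764904703273984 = -0.19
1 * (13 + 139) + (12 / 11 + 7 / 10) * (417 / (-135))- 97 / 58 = 10392709 / 71775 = 144.80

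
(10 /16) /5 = 1 /8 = 0.12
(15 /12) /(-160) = -1 /128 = -0.01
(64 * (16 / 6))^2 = 262144 / 9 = 29127.11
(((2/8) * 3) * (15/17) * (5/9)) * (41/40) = 205/544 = 0.38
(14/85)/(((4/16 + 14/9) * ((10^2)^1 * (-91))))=-18/1795625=-0.00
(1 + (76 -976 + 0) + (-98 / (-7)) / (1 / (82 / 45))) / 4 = -39307 / 180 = -218.37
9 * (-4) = -36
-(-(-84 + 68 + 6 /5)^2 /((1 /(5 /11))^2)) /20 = 1369 /605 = 2.26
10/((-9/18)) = -20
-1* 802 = -802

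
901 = 901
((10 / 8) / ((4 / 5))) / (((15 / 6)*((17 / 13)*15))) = 13 / 408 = 0.03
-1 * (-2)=2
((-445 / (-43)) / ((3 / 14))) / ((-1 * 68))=-3115 / 4386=-0.71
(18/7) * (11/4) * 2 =99/7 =14.14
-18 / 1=-18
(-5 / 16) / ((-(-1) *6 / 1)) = -5 / 96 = -0.05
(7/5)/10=7/50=0.14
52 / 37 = 1.41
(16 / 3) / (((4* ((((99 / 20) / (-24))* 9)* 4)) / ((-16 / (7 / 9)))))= 2560 / 693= 3.69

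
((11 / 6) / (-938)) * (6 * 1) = -11 / 938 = -0.01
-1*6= -6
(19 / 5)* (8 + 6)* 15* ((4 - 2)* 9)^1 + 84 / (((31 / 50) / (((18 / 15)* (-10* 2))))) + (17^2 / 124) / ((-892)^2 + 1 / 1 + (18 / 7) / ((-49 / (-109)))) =376059482081479 / 33841467068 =11112.39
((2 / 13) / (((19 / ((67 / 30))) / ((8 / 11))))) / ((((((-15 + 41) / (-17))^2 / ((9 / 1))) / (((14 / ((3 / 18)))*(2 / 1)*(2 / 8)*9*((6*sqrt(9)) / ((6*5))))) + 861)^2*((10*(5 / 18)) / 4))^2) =1095322933468937119574130878592 / 22072332122649365906257143970228295488740625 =0.00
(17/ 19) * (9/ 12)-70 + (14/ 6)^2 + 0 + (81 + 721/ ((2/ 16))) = 3957019/ 684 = 5785.12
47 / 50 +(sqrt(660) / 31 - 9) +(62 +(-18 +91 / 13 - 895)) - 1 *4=-42803 / 50 +2 *sqrt(165) / 31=-855.23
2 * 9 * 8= 144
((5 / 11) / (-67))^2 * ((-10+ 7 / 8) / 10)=-365 / 8690704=-0.00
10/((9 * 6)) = 5/27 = 0.19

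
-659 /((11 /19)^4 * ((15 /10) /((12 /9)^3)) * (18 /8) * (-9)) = 43971347968 /96059601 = 457.75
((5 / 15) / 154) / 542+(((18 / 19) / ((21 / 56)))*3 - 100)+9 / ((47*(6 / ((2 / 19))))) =-20665590823 / 223610772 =-92.42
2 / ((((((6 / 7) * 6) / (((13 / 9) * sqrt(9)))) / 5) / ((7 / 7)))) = 8.43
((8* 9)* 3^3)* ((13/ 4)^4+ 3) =7126947/ 32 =222717.09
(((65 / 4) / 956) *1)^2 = 4225 / 14622976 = 0.00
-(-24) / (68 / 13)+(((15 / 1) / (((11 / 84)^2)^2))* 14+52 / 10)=888712558912 / 1244485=714120.75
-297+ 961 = 664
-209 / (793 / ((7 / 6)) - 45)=-1463 / 4443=-0.33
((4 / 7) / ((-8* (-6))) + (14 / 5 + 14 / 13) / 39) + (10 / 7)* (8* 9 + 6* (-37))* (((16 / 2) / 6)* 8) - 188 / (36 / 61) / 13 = -491914237 / 212940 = -2310.11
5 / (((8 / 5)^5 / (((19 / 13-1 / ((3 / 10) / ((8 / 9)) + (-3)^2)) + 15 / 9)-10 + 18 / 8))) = -2870140625 / 1272840192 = -2.25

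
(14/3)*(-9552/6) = -7429.33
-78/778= -39/389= -0.10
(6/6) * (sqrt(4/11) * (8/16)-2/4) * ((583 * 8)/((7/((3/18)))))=-1166/21 + 212 * sqrt(11)/21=-22.04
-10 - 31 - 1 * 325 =-366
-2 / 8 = -1 / 4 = -0.25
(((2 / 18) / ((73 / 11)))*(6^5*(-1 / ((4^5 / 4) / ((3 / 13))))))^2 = 793881 / 57638464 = 0.01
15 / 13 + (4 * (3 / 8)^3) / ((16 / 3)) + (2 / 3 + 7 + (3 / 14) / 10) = 24828389 / 2795520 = 8.88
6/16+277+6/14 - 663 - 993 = -77179/56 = -1378.20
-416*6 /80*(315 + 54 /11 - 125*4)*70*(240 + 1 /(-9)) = 94352748.85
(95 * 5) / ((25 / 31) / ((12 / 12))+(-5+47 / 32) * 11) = -471200 / 37733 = -12.49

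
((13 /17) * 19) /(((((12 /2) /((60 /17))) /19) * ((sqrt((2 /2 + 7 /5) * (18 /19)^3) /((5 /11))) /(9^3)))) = 20062575 * sqrt(570) /12716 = 37668.09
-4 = -4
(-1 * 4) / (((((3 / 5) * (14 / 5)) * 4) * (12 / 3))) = -0.15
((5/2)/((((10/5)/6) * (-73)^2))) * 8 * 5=300/5329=0.06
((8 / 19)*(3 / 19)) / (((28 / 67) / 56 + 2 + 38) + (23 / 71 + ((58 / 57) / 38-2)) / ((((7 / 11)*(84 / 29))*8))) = 805569408 / 483419446091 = 0.00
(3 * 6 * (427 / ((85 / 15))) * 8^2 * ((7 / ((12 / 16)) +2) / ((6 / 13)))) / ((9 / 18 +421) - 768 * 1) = -203008 / 33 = -6151.76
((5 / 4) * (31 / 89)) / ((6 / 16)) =310 / 267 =1.16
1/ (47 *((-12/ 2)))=-1/ 282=-0.00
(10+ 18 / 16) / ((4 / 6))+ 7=379 / 16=23.69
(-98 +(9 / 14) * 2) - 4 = -705 / 7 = -100.71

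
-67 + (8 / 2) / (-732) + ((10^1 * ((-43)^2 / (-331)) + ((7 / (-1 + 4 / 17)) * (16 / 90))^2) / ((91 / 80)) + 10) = -13052068674656 / 125759542545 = -103.79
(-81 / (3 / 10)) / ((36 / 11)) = -165 / 2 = -82.50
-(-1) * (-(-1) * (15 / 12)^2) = 25 / 16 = 1.56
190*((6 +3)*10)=17100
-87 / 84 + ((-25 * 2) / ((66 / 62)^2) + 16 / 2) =-1133045 / 30492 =-37.16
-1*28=-28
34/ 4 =17/ 2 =8.50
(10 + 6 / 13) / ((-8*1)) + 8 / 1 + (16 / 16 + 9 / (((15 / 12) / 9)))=4712 / 65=72.49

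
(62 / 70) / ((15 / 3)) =31 / 175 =0.18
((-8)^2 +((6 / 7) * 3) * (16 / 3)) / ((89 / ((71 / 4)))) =9656 / 623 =15.50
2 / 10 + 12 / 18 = 13 / 15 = 0.87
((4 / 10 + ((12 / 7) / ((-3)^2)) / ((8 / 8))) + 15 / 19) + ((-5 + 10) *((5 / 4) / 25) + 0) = 13007 / 7980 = 1.63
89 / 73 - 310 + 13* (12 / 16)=-87317 / 292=-299.03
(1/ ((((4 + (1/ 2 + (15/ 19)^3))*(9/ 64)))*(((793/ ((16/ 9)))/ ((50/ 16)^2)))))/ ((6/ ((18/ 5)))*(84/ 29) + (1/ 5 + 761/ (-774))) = 1710634600000/ 221843613097197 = 0.01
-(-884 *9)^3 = 503598378816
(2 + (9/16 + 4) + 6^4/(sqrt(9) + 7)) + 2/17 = 185341/1360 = 136.28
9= 9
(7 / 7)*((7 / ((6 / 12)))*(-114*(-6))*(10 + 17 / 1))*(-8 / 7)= -295488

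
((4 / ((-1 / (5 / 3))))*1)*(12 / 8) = -10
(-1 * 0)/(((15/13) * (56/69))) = 0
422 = 422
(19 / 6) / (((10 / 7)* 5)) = 133 / 300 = 0.44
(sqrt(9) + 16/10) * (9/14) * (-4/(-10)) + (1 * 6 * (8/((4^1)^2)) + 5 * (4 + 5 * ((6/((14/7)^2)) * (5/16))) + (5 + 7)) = 268249/5600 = 47.90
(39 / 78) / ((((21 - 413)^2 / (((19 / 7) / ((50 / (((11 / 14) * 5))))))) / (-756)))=-5643 / 10756480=-0.00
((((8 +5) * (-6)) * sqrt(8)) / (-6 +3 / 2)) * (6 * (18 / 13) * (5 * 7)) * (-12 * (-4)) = 483840 * sqrt(2) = 684253.09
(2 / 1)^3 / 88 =1 / 11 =0.09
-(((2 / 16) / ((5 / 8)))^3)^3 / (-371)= 0.00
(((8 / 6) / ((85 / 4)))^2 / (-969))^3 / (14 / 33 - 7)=184549376 / 18094679406892429894546875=0.00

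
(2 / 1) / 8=1 / 4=0.25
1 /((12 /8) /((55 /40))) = 11 /12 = 0.92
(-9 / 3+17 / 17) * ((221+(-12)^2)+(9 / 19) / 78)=-180313 / 247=-730.01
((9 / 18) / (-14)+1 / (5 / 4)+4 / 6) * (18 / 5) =1803 / 350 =5.15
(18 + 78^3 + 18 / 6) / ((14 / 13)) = 6169449 / 14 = 440674.93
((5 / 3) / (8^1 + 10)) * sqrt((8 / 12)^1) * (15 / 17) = 25 * sqrt(6) / 918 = 0.07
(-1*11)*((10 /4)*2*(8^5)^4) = -63410682753376583680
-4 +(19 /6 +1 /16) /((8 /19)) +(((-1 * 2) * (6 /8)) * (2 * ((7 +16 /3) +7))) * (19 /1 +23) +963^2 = 355175681 /384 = 924936.67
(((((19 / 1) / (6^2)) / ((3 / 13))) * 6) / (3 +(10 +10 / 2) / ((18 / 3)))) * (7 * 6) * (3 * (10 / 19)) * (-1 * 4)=-7280 / 11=-661.82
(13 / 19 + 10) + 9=374 / 19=19.68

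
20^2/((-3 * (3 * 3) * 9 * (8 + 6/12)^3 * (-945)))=640/225639351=0.00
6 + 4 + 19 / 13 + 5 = 214 / 13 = 16.46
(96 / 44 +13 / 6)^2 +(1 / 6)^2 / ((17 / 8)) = 1401241 / 74052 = 18.92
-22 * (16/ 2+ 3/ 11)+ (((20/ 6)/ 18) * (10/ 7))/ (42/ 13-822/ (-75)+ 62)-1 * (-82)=-233992775/ 2340009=-100.00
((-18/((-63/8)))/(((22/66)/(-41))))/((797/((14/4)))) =-984/797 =-1.23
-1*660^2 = -435600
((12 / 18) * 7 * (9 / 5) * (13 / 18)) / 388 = 91 / 5820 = 0.02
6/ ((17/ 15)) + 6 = 192/ 17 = 11.29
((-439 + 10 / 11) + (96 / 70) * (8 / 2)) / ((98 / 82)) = -6828673 / 18865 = -361.98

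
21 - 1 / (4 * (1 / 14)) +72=179 / 2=89.50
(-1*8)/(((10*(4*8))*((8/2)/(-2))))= 1/80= 0.01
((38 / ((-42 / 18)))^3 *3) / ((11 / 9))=-40001688 / 3773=-10602.09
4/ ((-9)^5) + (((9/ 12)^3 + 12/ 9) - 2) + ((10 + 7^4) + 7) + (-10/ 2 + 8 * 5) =9269295251/ 3779136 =2452.76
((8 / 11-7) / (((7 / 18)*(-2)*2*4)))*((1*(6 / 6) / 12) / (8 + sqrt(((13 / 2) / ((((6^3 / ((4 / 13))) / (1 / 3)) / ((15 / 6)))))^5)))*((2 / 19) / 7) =11825387454578688 / 74885437169337871307-2444628600*sqrt(10) / 74885437169337871307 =0.00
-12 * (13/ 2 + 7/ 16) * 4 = -333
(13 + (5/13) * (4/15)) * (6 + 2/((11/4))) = 37814/429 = 88.14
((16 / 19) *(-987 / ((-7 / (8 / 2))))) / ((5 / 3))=27072 / 95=284.97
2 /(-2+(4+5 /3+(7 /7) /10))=60 /113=0.53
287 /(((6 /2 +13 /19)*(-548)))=-779 /5480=-0.14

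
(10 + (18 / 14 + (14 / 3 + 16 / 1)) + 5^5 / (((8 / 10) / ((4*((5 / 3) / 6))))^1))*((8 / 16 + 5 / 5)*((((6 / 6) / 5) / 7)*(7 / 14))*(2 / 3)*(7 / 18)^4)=26994149 / 18895680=1.43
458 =458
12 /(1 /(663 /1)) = 7956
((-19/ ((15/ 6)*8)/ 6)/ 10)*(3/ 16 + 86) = -26201/ 19200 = -1.36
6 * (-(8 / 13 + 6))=-39.69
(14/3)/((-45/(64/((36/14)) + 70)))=-9.84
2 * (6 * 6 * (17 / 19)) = 1224 / 19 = 64.42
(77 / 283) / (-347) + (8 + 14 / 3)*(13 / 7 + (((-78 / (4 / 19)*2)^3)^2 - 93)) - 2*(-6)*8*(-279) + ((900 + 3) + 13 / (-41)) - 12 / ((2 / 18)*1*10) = 886463086833499899853957861 / 422755305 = 2096870403160286539.41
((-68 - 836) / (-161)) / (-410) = -452 / 33005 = -0.01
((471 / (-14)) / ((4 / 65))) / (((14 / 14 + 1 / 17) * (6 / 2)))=-172.11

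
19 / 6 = 3.17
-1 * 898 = -898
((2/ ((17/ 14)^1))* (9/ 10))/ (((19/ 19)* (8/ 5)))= 63/ 68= 0.93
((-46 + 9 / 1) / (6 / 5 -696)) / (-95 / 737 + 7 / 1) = 136345 / 17592336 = 0.01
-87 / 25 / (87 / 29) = -29 / 25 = -1.16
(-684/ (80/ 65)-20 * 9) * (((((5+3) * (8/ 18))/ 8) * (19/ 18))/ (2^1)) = -2071/ 12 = -172.58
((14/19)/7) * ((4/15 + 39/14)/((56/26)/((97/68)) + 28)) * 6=808301/12372990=0.07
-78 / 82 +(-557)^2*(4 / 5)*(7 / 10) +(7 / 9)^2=14424688256 / 83025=173739.09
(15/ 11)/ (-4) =-15/ 44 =-0.34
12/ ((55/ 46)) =552/ 55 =10.04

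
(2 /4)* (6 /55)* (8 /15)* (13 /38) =52 /5225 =0.01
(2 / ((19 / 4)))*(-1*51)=-408 / 19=-21.47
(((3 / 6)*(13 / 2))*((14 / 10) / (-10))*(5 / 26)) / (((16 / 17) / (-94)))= 5593 / 640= 8.74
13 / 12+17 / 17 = 25 / 12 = 2.08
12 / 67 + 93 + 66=10665 / 67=159.18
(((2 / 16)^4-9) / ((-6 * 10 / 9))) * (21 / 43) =2322369 / 3522560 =0.66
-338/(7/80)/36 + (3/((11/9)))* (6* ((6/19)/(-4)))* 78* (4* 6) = -30071288/13167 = -2283.84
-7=-7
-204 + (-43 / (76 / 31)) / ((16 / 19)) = -224.83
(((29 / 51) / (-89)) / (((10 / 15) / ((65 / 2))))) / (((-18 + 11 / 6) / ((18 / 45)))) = 0.01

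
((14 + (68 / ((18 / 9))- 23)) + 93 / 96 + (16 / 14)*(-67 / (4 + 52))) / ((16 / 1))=38575 / 25088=1.54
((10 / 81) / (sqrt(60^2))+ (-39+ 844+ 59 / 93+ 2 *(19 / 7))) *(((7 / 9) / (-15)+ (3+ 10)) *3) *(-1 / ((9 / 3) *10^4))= -37379468417 / 35593425000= -1.05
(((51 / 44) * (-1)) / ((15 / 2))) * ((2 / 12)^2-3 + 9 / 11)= 14501 / 43560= 0.33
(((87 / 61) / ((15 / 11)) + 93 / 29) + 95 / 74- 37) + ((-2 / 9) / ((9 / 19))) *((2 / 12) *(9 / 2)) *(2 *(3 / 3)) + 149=2064706843 / 17672310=116.83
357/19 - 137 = -2246/19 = -118.21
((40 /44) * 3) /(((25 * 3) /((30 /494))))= 6 /2717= 0.00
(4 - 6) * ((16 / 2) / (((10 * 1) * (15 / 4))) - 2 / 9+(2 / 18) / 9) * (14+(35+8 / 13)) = -602 / 1755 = -0.34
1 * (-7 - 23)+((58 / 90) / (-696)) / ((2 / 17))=-64817 / 2160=-30.01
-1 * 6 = -6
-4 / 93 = -0.04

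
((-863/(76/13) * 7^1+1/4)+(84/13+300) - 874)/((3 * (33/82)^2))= -2658350210/806949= -3294.32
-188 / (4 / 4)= -188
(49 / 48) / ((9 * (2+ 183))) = 49 / 79920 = 0.00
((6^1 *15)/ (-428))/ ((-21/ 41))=615/ 1498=0.41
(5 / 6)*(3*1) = 5 / 2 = 2.50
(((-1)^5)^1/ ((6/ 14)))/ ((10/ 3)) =-7/ 10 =-0.70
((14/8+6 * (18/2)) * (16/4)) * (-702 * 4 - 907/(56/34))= -20971589/28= -748985.32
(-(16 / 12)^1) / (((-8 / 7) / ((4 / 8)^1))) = 7 / 12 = 0.58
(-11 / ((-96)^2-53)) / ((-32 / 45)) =45 / 26656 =0.00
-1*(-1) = 1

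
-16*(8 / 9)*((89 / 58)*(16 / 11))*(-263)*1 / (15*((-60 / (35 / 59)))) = -41945344 / 7622505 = -5.50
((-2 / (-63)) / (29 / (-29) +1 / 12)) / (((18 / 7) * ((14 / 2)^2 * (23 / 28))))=-16 / 47817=-0.00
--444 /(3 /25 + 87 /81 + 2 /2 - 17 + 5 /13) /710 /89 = -389610 /799650493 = -0.00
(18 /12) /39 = 0.04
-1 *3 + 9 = 6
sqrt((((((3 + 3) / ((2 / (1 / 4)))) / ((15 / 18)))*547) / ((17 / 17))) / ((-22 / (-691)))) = 3*sqrt(20788735) / 110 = 124.35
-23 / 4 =-5.75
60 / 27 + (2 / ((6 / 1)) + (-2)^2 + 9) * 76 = 9140 / 9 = 1015.56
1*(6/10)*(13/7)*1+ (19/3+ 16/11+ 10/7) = 11932/1155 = 10.33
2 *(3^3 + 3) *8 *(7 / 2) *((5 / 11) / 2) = 4200 / 11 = 381.82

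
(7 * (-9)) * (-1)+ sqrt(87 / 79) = sqrt(6873) / 79+ 63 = 64.05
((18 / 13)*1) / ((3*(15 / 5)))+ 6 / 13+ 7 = 99 / 13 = 7.62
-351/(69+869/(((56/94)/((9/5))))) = -1260/9673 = -0.13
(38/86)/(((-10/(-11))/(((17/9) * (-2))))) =-3553/1935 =-1.84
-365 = -365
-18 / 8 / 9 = -1 / 4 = -0.25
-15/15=-1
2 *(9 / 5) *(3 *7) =378 / 5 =75.60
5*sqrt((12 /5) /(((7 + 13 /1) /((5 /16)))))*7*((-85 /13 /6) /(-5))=119*sqrt(15) /312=1.48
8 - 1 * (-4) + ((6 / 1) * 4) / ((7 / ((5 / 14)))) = 648 / 49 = 13.22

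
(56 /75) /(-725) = -56 /54375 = -0.00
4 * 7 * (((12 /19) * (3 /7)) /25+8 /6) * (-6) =-107264 /475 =-225.82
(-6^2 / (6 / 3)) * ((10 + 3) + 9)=-396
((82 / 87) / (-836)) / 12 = -41 / 436392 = -0.00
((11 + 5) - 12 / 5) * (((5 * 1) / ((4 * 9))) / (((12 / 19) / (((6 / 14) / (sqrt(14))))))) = 0.34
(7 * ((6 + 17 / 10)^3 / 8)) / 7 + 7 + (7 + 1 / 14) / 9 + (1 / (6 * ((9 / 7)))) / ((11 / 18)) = 120239123 / 1848000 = 65.06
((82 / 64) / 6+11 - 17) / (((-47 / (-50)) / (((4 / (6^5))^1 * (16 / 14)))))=-27775 / 7674912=-0.00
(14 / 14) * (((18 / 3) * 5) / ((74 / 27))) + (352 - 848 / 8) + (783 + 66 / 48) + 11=311487 / 296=1052.32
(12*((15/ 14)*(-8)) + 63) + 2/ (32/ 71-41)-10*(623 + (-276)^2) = -15478106705/ 20153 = -768029.91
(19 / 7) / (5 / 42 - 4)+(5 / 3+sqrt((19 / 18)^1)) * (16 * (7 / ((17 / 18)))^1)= 336 * sqrt(38) / 17+545742 / 2771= 318.79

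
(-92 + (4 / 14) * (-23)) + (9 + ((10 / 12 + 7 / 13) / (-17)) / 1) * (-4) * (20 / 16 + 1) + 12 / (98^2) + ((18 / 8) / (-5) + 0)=-1902742539 / 10612420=-179.29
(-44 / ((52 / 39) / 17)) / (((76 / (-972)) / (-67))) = -480717.95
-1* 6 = -6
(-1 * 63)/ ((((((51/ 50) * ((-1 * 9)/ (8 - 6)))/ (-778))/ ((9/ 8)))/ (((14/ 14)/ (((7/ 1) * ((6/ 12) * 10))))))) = -5835/ 17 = -343.24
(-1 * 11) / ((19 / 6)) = -66 / 19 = -3.47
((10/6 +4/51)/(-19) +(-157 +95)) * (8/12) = -120334/2907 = -41.39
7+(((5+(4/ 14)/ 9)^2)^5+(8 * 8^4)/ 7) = 10251520425546956026625968/ 984930291881790849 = 10408371.55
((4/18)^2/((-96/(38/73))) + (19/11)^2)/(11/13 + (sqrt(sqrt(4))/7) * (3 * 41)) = -16315364429/3986620499268 + 1242298462951 * sqrt(2)/14617608497316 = 0.12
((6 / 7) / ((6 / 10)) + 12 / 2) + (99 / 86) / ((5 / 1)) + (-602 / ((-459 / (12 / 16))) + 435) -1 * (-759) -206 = 996.64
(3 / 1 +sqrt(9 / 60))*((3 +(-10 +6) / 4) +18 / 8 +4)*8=33*sqrt(15) / 5 +198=223.56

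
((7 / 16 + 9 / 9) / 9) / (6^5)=23 / 1119744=0.00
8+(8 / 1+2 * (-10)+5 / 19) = -71 / 19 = -3.74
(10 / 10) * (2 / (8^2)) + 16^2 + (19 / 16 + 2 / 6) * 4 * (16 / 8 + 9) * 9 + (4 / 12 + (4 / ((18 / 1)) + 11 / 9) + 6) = 249425 / 288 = 866.06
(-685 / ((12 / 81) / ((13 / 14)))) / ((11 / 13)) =-3125655 / 616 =-5074.12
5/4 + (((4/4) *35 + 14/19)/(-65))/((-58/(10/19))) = 683201/544388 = 1.25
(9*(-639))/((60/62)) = -59427/10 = -5942.70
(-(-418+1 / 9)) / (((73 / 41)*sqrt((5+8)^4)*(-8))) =-154201 / 888264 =-0.17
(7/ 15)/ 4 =0.12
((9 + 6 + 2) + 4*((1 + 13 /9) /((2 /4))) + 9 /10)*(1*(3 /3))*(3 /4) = 3371 /120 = 28.09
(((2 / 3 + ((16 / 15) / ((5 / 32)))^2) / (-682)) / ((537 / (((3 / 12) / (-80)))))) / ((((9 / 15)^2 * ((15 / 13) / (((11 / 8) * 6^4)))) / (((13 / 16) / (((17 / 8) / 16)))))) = 22468043 / 2122492500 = 0.01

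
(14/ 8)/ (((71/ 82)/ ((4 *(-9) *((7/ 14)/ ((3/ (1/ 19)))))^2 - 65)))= -6724123/ 51262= -131.17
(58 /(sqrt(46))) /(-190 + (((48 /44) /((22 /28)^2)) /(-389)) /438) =-1096095803*sqrt(46) /165170307606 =-0.05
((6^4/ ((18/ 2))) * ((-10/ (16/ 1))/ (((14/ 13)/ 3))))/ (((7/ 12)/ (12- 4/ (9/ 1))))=-243360/ 49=-4966.53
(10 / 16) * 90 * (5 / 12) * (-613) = -229875 / 16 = -14367.19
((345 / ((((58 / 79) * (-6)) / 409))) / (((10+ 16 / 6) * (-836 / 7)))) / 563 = 78031065 / 2074704544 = 0.04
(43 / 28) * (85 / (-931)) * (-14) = 3655 / 1862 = 1.96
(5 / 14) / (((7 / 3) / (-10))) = -75 / 49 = -1.53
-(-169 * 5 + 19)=826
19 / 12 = 1.58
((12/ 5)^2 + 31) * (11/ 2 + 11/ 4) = 303.27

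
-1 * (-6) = 6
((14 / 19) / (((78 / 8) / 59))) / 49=472 / 5187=0.09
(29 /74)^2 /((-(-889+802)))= 29 /16428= 0.00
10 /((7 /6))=60 /7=8.57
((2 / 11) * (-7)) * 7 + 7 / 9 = -805 / 99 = -8.13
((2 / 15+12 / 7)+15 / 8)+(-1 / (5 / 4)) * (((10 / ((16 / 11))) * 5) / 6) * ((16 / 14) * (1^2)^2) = -1273 / 840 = -1.52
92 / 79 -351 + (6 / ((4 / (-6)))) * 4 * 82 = -260845 / 79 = -3301.84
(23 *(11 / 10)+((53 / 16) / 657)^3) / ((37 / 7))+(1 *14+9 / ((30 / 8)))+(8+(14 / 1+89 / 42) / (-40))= 28.78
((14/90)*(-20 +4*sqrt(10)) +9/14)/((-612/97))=0.08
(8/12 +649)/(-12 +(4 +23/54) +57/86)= -754263/8024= -94.00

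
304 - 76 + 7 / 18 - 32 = 196.39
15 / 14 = 1.07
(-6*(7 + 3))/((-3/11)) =220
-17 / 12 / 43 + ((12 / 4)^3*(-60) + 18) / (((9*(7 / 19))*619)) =-1818773 / 2235828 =-0.81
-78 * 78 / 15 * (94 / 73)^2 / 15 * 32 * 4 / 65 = -58812416 / 666125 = -88.29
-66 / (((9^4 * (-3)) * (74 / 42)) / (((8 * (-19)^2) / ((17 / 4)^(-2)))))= 8033333 / 80919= 99.28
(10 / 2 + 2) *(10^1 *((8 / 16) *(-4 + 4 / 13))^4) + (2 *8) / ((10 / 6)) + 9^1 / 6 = 235413471 / 285610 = 824.25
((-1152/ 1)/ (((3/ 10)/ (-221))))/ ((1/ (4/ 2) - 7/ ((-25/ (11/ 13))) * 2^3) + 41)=551616000/ 28207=19556.00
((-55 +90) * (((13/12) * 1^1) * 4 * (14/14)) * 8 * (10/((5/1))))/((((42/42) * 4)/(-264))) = -160160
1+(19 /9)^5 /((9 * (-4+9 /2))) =5483639 /531441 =10.32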